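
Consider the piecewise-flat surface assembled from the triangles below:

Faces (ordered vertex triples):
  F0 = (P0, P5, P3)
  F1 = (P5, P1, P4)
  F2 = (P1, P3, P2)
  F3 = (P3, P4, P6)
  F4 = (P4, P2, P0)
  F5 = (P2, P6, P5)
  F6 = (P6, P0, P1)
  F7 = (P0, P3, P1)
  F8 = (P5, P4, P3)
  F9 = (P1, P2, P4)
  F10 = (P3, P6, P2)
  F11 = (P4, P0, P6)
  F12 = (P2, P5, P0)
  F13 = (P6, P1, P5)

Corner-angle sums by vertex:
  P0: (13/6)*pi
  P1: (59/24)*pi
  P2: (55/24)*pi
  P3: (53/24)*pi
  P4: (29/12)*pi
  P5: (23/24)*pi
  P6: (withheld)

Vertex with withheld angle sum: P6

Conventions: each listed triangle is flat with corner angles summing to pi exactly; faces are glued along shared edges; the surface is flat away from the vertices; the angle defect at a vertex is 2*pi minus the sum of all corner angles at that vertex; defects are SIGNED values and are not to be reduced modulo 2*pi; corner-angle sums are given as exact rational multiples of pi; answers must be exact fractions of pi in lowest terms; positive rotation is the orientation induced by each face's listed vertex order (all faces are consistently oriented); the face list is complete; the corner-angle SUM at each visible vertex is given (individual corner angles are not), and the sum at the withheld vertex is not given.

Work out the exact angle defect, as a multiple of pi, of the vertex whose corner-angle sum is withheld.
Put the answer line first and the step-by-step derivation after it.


Answer: defect(P6) = pi/2

V = 7, E = 21, F = 14; chi = V - E + F = 0
Gauss-Bonnet: total defect = 2*pi*chi = 0; visible defects sum to -pi/2


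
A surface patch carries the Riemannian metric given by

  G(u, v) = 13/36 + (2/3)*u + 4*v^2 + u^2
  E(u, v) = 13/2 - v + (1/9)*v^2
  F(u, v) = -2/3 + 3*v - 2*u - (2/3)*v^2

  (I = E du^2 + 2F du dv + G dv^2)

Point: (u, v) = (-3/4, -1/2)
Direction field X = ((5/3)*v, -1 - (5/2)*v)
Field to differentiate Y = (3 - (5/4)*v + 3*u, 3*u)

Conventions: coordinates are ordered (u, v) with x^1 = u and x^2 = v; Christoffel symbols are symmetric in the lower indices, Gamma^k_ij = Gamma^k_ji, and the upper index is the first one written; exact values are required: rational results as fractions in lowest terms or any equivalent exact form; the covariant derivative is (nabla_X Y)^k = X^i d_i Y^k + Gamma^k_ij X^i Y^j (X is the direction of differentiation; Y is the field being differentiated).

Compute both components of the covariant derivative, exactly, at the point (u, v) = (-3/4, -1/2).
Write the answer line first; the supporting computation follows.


Answer: (nabla_X Y)^u = -35149/11032, (nabla_X Y)^v = -234193/165480

E = 253/36, F = -5/6, G = 205/144 at the point
E_u = 0, E_v = -10/9, F_u = -2, F_v = 11/3, G_u = -5/6, G_v = -4
EG - F^2 = 48265/5184;  g^inv = (5184/48265) * [[205/144, 5/6], [5/6, 253/36]]
first-kind symbols [ij,l] = (1/2)(d_i g_jl + d_j g_il - d_l g_ij): [uu,u] = E_u/2 = 0, [uu,v] = F_u - E_v/2 = -13/9, [uv,u] = E_v/2 = -5/9, [uv,v] = G_u/2 = -5/12, [vv,u] = F_v - G_u/2 = 49/12, [vv,v] = G_v/2 = -2
Gamma^u_ij = (G*[ij,u] - F*[ij,v])/(EG - F^2), Gamma^v_ij = (E*[ij,v] - F*[ij,u])/(EG - F^2)
Gamma_uuu = -1248/9653, Gamma_uuv = -1180/9653, Gamma_uvv = 4299/9653, Gamma_vuu = -52624/48265, Gamma_vuv = -3516/9653, Gamma_vvv = -55224/48265
X = (-5/6, 1/4), Y = (11/8, -9/4) at the point


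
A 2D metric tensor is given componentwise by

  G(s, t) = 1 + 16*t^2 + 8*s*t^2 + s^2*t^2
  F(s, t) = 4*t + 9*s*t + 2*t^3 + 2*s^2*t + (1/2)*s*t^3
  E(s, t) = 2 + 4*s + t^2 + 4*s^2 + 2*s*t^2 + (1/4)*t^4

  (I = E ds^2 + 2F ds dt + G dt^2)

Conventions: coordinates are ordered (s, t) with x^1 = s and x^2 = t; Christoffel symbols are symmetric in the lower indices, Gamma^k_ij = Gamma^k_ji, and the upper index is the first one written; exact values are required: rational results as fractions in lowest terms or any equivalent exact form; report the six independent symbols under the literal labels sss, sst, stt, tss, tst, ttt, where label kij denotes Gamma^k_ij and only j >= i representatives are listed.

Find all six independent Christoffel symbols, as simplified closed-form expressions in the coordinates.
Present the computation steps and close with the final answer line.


E = 2 + 4*s + t^2 + 4*s^2 + 2*s*t^2 + (1/4)*t^4; F = 4*t + 9*s*t + 2*t^3 + 2*s^2*t + (1/2)*s*t^3; G = 1 + 16*t^2 + 8*s*t^2 + s^2*t^2
Gamma^k_ij = (1/2) g^{kl} (d_i g_jl + d_j g_il - d_l g_ij), with g^inv = (1/(EG-F^2)) [[G, -F], [-F, E]]
first partials: E_s = 4 + 8*s + 2*t^2, E_t = 2*t + 4*s*t + t^3, F_s = 9*t + 4*s*t + (1/2)*t^3, F_t = 4 + 9*s + 6*t^2 + 2*s^2 + (3/2)*s*t^2, G_s = 8*t^2 + 2*s*t^2, G_t = 32*t + 16*s*t + 2*s^2*t
D = EG - F^2 = 2 + 4*s + 17*t^2 + 4*s^2 + 10*s*t^2 + (1/4)*t^4 + s^2*t^2
expanded: Gamma^s_ss = (G E_s - 2F F_s + F E_t)/(2D), Gamma^s_st = (G E_t - F G_s)/(2D), Gamma^s_tt = (2G F_t - G G_s - F G_t)/(2D), Gamma^t_ss = (2E F_s - E E_t - F E_s)/(2D), Gamma^t_st = (E G_s - F E_t)/(2D), Gamma^t_tt = (E G_t - 2F F_t + F G_s)/(2D); substitute and cancel common factors

Answer: Gamma_sss = (16*s + 4*t^2 + 8)/(4*s^2*t^2 + 16*s^2 + 40*s*t^2 + 16*s + t^4 + 68*t^2 + 8), Gamma_sst = (8*s*t + 2*t^3 + 4*t)/(4*s^2*t^2 + 16*s^2 + 40*s*t^2 + 16*s + t^4 + 68*t^2 + 8), Gamma_stt = (8*s^2 + 2*s*t^2 + 36*s + 8*t^2 + 16)/(4*s^2*t^2 + 16*s^2 + 40*s*t^2 + 16*s + t^4 + 68*t^2 + 8), Gamma_tss = (8*s*t + 32*t)/(4*s^2*t^2 + 16*s^2 + 40*s*t^2 + 16*s + t^4 + 68*t^2 + 8), Gamma_tst = (4*s*t^2 + 16*t^2)/(4*s^2*t^2 + 16*s^2 + 40*s*t^2 + 16*s + t^4 + 68*t^2 + 8), Gamma_ttt = (4*s^2*t + 32*s*t + 64*t)/(4*s^2*t^2 + 16*s^2 + 40*s*t^2 + 16*s + t^4 + 68*t^2 + 8)


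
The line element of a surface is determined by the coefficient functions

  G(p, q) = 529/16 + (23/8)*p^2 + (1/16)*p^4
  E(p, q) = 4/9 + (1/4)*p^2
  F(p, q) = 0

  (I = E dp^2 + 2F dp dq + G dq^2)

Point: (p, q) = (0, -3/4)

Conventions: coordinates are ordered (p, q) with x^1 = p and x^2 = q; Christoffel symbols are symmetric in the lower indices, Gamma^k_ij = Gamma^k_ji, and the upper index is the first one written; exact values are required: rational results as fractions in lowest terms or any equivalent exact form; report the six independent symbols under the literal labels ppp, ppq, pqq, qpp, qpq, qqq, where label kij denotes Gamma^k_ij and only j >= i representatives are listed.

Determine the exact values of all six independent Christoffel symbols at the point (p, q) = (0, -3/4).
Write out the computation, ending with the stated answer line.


E = 4/9, F = 0, G = 529/16 at the point
E_p = 0, E_q = 0, F_p = 0, F_q = 0, G_p = 0, G_q = 0
EG - F^2 = 529/36;  g^inv = (36/529) * [[529/16, 0], [0, 4/9]]
first-kind symbols [ij,l] = (1/2)(d_i g_jl + d_j g_il - d_l g_ij): [pp,p] = E_p/2 = 0, [pp,q] = F_p - E_q/2 = 0, [pq,p] = E_q/2 = 0, [pq,q] = G_p/2 = 0, [qq,p] = F_q - G_p/2 = 0, [qq,q] = G_q/2 = 0
Gamma^p_ij = (G*[ij,p] - F*[ij,q])/(EG - F^2), Gamma^q_ij = (E*[ij,q] - F*[ij,p])/(EG - F^2)

Answer: Gamma_ppp = 0, Gamma_ppq = 0, Gamma_pqq = 0, Gamma_qpp = 0, Gamma_qpq = 0, Gamma_qqq = 0


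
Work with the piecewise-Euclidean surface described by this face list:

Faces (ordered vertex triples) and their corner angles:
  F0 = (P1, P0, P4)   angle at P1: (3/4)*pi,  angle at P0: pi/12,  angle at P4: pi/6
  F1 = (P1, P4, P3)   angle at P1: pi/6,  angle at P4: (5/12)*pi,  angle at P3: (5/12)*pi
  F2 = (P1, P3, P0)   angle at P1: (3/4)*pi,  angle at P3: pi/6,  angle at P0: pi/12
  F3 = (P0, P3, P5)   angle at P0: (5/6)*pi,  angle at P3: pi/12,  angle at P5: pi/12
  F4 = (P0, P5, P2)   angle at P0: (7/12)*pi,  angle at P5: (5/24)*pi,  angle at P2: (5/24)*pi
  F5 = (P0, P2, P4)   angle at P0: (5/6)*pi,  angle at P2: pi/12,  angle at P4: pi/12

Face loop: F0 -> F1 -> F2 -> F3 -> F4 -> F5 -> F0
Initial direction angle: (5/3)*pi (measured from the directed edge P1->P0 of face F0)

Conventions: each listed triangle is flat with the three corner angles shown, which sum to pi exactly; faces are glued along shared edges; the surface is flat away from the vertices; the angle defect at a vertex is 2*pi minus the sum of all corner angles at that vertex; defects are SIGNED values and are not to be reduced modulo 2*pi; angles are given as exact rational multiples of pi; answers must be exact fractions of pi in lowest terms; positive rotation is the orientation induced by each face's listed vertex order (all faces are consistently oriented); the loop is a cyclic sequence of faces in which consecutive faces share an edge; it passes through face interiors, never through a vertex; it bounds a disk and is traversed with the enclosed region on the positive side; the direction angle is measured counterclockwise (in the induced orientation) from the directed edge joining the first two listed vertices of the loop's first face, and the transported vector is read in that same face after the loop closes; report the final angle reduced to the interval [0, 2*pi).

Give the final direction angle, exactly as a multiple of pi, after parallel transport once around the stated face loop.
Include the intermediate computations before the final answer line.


enclosed vertex P0: corner angles sum to (29/12)*pi, defect = 2*pi - (29/12)*pi = (-5/12)*pi
enclosed vertex P1: corner angles sum to (5/3)*pi, defect = 2*pi - (5/3)*pi = pi/3
the final direction is the initial angle plus the enclosed defects, taken mod 2*pi in the induced orientation
final angle = (5/3)*pi - pi/12 = (19/12)*pi (mod 2*pi)

Answer: final direction angle = (19/12)*pi


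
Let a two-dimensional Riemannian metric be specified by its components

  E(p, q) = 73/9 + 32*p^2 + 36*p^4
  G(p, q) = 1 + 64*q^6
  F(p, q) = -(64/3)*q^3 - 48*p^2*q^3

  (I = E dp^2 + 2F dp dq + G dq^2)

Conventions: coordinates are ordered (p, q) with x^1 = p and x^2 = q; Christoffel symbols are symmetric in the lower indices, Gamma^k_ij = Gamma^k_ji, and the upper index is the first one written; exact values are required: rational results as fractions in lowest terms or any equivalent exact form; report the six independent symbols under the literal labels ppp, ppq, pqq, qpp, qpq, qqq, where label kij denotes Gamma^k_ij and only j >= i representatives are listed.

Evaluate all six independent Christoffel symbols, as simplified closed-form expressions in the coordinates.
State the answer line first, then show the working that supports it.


Answer: Gamma_ppp = (648*p^3 + 288*p)/(324*p^4 + 288*p^2 + 576*q^6 + 73), Gamma_ppq = 0, Gamma_pqq = (-1296*p^2*q^2 - 576*q^2)/(324*p^4 + 288*p^2 + 576*q^6 + 73), Gamma_qpp = -864*p*q^3/(324*p^4 + 288*p^2 + 576*q^6 + 73), Gamma_qpq = 0, Gamma_qqq = 1728*q^5/(324*p^4 + 288*p^2 + 576*q^6 + 73)

E = 73/9 + 32*p^2 + 36*p^4; F = -(64/3)*q^3 - 48*p^2*q^3; G = 1 + 64*q^6
Gamma^k_ij = (1/2) g^{kl} (d_i g_jl + d_j g_il - d_l g_ij), with g^inv = (1/(EG-F^2)) [[G, -F], [-F, E]]
first partials: E_p = 64*p + 144*p^3, E_q = 0, F_p = -96*p*q^3, F_q = -64*q^2 - 144*p^2*q^2, G_p = 0, G_q = 384*q^5
D = EG - F^2 = 73/9 + 32*p^2 + 36*p^4 + 64*q^6
expanded: Gamma^p_pp = (G E_p - 2F F_p + F E_q)/(2D), Gamma^p_pq = (G E_q - F G_p)/(2D), Gamma^p_qq = (2G F_q - G G_p - F G_q)/(2D), Gamma^q_pp = (2E F_p - E E_q - F E_p)/(2D), Gamma^q_pq = (E G_p - F E_q)/(2D), Gamma^q_qq = (E G_q - 2F F_q + F G_p)/(2D); substitute and cancel common factors


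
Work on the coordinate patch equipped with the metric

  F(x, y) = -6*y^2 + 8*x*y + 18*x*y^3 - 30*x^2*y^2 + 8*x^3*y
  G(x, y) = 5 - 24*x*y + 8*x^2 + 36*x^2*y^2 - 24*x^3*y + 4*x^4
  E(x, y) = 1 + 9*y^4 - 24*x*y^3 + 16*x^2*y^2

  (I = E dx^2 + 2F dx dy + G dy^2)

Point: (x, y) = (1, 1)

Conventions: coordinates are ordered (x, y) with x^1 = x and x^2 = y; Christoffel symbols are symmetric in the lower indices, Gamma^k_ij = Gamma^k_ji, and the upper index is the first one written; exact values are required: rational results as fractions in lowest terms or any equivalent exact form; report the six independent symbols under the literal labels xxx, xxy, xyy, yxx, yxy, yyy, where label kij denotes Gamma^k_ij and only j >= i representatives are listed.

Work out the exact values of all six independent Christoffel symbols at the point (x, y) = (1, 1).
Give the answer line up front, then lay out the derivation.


Answer: Gamma_xxx = 2/3, Gamma_xxy = -1/3, Gamma_xyy = -1, Gamma_yxx = -4/3, Gamma_yxy = 2/3, Gamma_yyy = 2

E = 2, F = -2, G = 5 at the point
E_x = 8, E_y = -4, F_x = -10, F_y = -2, G_x = 8, G_y = 24
EG - F^2 = 6;  g^inv = (1/6) * [[5, 2], [2, 2]]
first-kind symbols [ij,l] = (1/2)(d_i g_jl + d_j g_il - d_l g_ij): [xx,x] = E_x/2 = 4, [xx,y] = F_x - E_y/2 = -8, [xy,x] = E_y/2 = -2, [xy,y] = G_x/2 = 4, [yy,x] = F_y - G_x/2 = -6, [yy,y] = G_y/2 = 12
Gamma^x_ij = (G*[ij,x] - F*[ij,y])/(EG - F^2), Gamma^y_ij = (E*[ij,y] - F*[ij,x])/(EG - F^2)


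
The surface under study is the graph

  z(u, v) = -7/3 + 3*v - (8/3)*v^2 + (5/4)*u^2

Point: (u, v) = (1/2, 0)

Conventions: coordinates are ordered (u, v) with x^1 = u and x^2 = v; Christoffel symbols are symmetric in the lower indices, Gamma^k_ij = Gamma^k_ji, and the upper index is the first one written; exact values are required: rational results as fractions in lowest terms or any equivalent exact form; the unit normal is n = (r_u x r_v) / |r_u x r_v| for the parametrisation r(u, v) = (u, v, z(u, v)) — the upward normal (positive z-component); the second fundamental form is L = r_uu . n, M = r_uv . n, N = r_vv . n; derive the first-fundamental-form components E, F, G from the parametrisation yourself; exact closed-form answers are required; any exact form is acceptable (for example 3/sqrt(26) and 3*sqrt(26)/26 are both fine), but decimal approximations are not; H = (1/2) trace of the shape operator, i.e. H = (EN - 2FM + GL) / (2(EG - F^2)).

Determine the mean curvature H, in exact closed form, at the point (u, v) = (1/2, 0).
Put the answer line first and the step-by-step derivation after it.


Answer: H = 1088*sqrt(185)/102675

z_u = 5/4, z_v = 3, z_uu = 5/2, z_uv = 0, z_vv = -16/3
E = 41/16, F = 15/4, G = 10; answer radicand W^2 = 185/16
unnormalised second-form numerators: l = 5/2, m = 0, n = -16/3; L = l/sqrt(185/16), and similarly M = m/sqrt(W^2), N = n/sqrt(W^2)
H = (E*n - 2*F*m + G*l) / (2*(EG - F^2)*sqrt(W^2)); E*n - 2*F*m + G*l = 34/3, EG - F^2 = 185/16, so H = (272/555)/sqrt(185/16)


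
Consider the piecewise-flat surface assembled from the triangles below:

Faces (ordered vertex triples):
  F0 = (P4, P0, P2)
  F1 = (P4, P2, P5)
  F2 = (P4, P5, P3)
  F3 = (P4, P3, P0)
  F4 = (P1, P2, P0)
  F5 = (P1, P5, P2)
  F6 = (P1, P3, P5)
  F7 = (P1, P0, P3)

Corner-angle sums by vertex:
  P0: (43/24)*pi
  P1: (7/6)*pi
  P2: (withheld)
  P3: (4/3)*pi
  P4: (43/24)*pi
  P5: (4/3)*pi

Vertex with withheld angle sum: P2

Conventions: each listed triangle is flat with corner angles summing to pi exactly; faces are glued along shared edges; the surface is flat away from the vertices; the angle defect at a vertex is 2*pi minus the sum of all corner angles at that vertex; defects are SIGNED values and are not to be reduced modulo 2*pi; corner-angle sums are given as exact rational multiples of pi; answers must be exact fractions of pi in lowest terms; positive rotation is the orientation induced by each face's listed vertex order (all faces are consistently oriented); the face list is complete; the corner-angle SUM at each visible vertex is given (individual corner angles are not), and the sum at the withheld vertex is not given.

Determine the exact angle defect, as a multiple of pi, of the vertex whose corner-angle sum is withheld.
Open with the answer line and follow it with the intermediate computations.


Answer: defect(P2) = (17/12)*pi

V = 6, E = 12, F = 8; chi = V - E + F = 2
Gauss-Bonnet: total defect = 2*pi*chi = 4*pi; visible defects sum to (31/12)*pi


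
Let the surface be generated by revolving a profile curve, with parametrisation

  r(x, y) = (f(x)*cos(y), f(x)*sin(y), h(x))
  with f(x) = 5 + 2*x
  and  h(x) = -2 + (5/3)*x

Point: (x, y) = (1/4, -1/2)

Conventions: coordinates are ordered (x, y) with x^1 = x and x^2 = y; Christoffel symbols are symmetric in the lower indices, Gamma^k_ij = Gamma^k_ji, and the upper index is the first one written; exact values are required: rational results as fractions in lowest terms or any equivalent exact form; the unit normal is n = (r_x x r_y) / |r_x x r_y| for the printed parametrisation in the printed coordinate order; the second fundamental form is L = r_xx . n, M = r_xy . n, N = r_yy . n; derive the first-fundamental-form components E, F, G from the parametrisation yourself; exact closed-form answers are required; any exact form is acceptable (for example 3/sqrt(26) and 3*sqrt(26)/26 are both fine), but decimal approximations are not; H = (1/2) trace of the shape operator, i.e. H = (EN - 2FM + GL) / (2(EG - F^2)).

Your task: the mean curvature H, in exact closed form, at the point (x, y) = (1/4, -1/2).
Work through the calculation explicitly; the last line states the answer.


f = 11/2, f' = 2, f'' = 0, h' = 5/3, h'' = 0
E = 61/9, F = 0, G = 121/4; answer radicand W^2 = 61/9
unnormalised second-form numerators: l = 0, m = 0, n = 55/6; L = l/sqrt(61/9), and similarly M = m/sqrt(W^2), N = n/sqrt(W^2)
H = (E*n - 2*F*m + G*l) / (2*(EG - F^2)*sqrt(W^2)); E*n - 2*F*m + G*l = 3355/54, EG - F^2 = 7381/36, so H = (5/33)/sqrt(61/9)

Answer: H = 5*sqrt(61)/671


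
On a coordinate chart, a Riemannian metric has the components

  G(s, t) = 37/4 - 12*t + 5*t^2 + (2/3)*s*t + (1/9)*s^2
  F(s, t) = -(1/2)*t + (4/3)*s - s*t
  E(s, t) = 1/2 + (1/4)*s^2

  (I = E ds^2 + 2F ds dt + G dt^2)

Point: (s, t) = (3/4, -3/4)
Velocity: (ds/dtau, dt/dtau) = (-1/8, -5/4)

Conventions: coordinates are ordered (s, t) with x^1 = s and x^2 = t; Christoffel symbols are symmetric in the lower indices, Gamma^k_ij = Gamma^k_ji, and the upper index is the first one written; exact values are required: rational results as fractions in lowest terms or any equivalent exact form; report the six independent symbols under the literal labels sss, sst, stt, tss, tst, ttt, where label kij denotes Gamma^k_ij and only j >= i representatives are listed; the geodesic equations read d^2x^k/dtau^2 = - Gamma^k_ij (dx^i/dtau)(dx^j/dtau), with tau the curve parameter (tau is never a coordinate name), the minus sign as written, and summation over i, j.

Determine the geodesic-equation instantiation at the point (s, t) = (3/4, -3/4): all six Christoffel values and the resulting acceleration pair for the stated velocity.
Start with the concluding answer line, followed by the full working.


Answer: Gamma_sss = -56/3663, Gamma_sst = 124/3663, Gamma_stt = -1564/3663, Gamma_tss = 373/3663, Gamma_tst = -41/3663, Gamma_ttt = -1531/3663; accelerations (d^2s/dtau^2, d^2t/dtau^2) = (19247/29304, 153547/234432)

E = 41/64, F = 31/16, G = 83/4 at the point
E_s = 3/8, E_t = 0, F_s = 25/12, F_t = -5/4, G_s = -1/3, G_t = -19
EG - F^2 = 1221/128;  g^inv = (128/1221) * [[83/4, -31/16], [-31/16, 41/64]]
first-kind symbols [ij,l] = (1/2)(d_i g_jl + d_j g_il - d_l g_ij): [ss,s] = E_s/2 = 3/16, [ss,t] = F_s - E_t/2 = 25/12, [st,s] = E_t/2 = 0, [st,t] = G_s/2 = -1/6, [tt,s] = F_t - G_s/2 = -13/12, [tt,t] = G_t/2 = -19/2
Gamma^s_ij = (G*[ij,s] - F*[ij,t])/(EG - F^2), Gamma^t_ij = (E*[ij,t] - F*[ij,s])/(EG - F^2)
Gamma_sss = -56/3663, Gamma_sst = 124/3663, Gamma_stt = -1564/3663, Gamma_tss = 373/3663, Gamma_tst = -41/3663, Gamma_ttt = -1531/3663
d^2s/dtau^2 = -(Gamma_sss*(-1/8)^2 + 2*Gamma_sst*(-1/8)*(-5/4) + Gamma_stt*(-5/4)^2) = 19247/29304
d^2t/dtau^2 = -(Gamma_tss*(-1/8)^2 + 2*Gamma_tst*(-1/8)*(-5/4) + Gamma_ttt*(-5/4)^2) = 153547/234432


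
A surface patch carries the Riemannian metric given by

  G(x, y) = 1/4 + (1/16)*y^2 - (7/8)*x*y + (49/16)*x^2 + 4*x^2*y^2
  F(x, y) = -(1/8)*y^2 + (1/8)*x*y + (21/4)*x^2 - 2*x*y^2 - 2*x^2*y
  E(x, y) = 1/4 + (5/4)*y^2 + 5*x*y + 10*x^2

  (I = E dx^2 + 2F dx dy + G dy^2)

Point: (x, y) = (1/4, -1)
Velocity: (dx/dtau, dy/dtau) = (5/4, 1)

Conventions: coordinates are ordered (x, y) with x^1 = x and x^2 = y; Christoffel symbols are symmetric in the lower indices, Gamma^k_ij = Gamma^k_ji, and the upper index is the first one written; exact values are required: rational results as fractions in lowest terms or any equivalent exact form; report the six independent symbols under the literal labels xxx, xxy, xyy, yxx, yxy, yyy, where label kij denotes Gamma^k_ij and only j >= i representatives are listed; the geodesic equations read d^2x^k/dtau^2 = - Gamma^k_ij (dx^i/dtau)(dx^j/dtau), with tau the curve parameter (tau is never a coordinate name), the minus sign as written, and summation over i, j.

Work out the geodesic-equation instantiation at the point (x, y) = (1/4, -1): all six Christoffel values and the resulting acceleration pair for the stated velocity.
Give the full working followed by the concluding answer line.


E = 7/8, F = -13/64, G = 249/256 at the point
E_x = 0, E_y = -5/4, F_x = 3/2, F_y = 37/32, G_x = 141/32, G_y = -27/32
EG - F^2 = 3317/4096;  g^inv = (4096/3317) * [[249/256, 13/64], [13/64, 7/8]]
first-kind symbols [ij,l] = (1/2)(d_i g_jl + d_j g_il - d_l g_ij): [xx,x] = E_x/2 = 0, [xx,y] = F_x - E_y/2 = 17/8, [xy,x] = E_y/2 = -5/8, [xy,y] = G_x/2 = 141/64, [yy,x] = F_y - G_x/2 = -67/64, [yy,y] = G_y/2 = -27/64
Gamma^x_ij = (G*[ij,x] - F*[ij,y])/(EG - F^2), Gamma^y_ij = (E*[ij,y] - F*[ij,x])/(EG - F^2)
Gamma_xxx = 1768/3317, Gamma_xxy = -657/3317, Gamma_xyy = -18087/13268, Gamma_yxx = 7616/3317, Gamma_yxy = 7376/3317, Gamma_yyy = -2383/3317
d^2x/dtau^2 = -(Gamma_xxx*(5/4)^2 + 2*Gamma_xxy*(5/4)*(1) + Gamma_xyy*(1)^2) = 13607/13268
d^2y/dtau^2 = -(Gamma_yxx*(5/4)^2 + 2*Gamma_yxy*(5/4)*(1) + Gamma_yyy*(1)^2) = -27957/3317

Answer: Gamma_xxx = 1768/3317, Gamma_xxy = -657/3317, Gamma_xyy = -18087/13268, Gamma_yxx = 7616/3317, Gamma_yxy = 7376/3317, Gamma_yyy = -2383/3317; accelerations (d^2x/dtau^2, d^2y/dtau^2) = (13607/13268, -27957/3317)


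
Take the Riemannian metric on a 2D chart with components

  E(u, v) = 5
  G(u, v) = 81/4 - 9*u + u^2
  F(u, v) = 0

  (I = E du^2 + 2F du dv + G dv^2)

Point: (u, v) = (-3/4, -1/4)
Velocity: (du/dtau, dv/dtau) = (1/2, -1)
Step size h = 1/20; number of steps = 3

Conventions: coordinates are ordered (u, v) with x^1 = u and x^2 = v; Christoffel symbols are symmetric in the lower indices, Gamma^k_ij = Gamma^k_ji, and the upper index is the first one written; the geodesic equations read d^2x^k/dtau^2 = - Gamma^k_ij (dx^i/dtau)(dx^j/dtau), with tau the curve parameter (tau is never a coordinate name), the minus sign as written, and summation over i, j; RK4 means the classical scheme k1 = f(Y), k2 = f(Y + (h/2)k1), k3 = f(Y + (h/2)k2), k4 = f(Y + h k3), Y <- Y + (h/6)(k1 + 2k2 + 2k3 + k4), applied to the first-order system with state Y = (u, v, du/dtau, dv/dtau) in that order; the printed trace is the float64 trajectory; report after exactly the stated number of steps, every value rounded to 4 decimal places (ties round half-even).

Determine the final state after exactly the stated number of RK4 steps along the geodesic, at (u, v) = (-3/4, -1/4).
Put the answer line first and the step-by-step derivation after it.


Answer: u = -0.6870, v = -0.4019, du/dtau = 0.3394, dv/dtau = -1.0245

f(Y) = (du/dtau, dv/dtau, -Gamma^u_ij Y'^i Y'^j, -Gamma^v_ij Y'^i Y'^j) with the Gammas evaluated at the stage position; h = 0.050000; intermediate values shown to 6 dp
step 0: u = -0.7500, v = -0.2500, du/dtau = 0.5000, dv/dtau = -1.0000
step 1:
  k1: at (u, v) = (-0.750000, -0.250000), (du/dtau, dv/dtau) = (0.500000, -1.000000); Gamma_uuu = 0.000000, Gamma_uuv = 0.000000, Gamma_uvv = 1.050000, Gamma_vuu = 0.000000, Gamma_vuv = -0.190476, Gamma_vvv = 0.000000; k1 = (0.500000, -1.000000, -1.050000, -0.190476)
  k2: at (u, v) = (-0.737500, -0.275000), (du/dtau, dv/dtau) = (0.473750, -1.004762); Gamma_uuu = 0.000000, Gamma_uuv = 0.000000, Gamma_uvv = 1.047500, Gamma_vuu = 0.000000, Gamma_vuv = -0.190931, Gamma_vvv = 0.000000; k2 = (0.473750, -1.004762, -1.057500, -0.181768)
  k3: at (u, v) = (-0.738156, -0.275119), (du/dtau, dv/dtau) = (0.473563, -1.004544); Gamma_uuu = 0.000000, Gamma_uuv = 0.000000, Gamma_uvv = 1.047631, Gamma_vuu = 0.000000, Gamma_vuv = -0.190907, Gamma_vvv = 0.000000; k3 = (0.473563, -1.004544, -1.057174, -0.181634)
  k4: at (u, v) = (-0.726322, -0.300227), (du/dtau, dv/dtau) = (0.447141, -1.009082); Gamma_uuu = 0.000000, Gamma_uuv = 0.000000, Gamma_uvv = 1.045264, Gamma_vuu = 0.000000, Gamma_vuv = -0.191339, Gamma_vvv = 0.000000; k4 = (0.447141, -1.009082, -1.064336, -0.172665)
  Y <- Y + (h/6)(k1 + 2k2 + 2k3 + k4): u = -0.7263, v = -0.3002, du/dtau = 0.4471, dv/dtau = -1.0091
step 2:
  k1: at (u, v) = (-0.726319, -0.300231), (du/dtau, dv/dtau) = (0.447136, -1.009083); Gamma_uuu = 0.000000, Gamma_uuv = 0.000000, Gamma_uvv = 1.045264, Gamma_vuu = 0.000000, Gamma_vuv = -0.191339, Gamma_vvv = 0.000000; k1 = (0.447136, -1.009083, -1.064338, -0.172664)
  k2: at (u, v) = (-0.715140, -0.325458), (du/dtau, dv/dtau) = (0.420528, -1.013399); Gamma_uuu = 0.000000, Gamma_uuv = 0.000000, Gamma_uvv = 1.043028, Gamma_vuu = 0.000000, Gamma_vuv = -0.191749, Gamma_vvv = 0.000000; k2 = (0.420528, -1.013399, -1.071167, -0.163433)
  k3: at (u, v) = (-0.715805, -0.325566), (du/dtau, dv/dtau) = (0.420357, -1.013169); Gamma_uuu = 0.000000, Gamma_uuv = 0.000000, Gamma_uvv = 1.043161, Gamma_vuu = 0.000000, Gamma_vuv = -0.191725, Gamma_vvv = 0.000000; k3 = (0.420357, -1.013169, -1.070816, -0.163308)
  k4: at (u, v) = (-0.705301, -0.350889), (du/dtau, dv/dtau) = (0.393595, -1.017248); Gamma_uuu = 0.000000, Gamma_uuv = 0.000000, Gamma_uvv = 1.041060, Gamma_vuu = 0.000000, Gamma_vuv = -0.192112, Gamma_vvv = 0.000000; k4 = (0.393595, -1.017248, -1.077283, -0.153837)
  Y <- Y + (h/6)(k1 + 2k2 + 2k3 + k4): u = -0.7053, v = -0.3509, du/dtau = 0.3936, dv/dtau = -1.0172
step 3:
  k1: at (u, v) = (-0.705298, -0.350893), (du/dtau, dv/dtau) = (0.393589, -1.017249); Gamma_uuu = 0.000000, Gamma_uuv = 0.000000, Gamma_uvv = 1.041060, Gamma_vuu = 0.000000, Gamma_vuv = -0.192112, Gamma_vvv = 0.000000; k1 = (0.393589, -1.017249, -1.077285, -0.153835)
  k2: at (u, v) = (-0.695458, -0.376324), (du/dtau, dv/dtau) = (0.366657, -1.021095); Gamma_uuu = 0.000000, Gamma_uuv = 0.000000, Gamma_uvv = 1.039092, Gamma_vuu = 0.000000, Gamma_vuv = -0.192476, Gamma_vvv = 0.000000; k2 = (0.366657, -1.021095, -1.083394, -0.144123)
  k3: at (u, v) = (-0.696131, -0.376420), (du/dtau, dv/dtau) = (0.366505, -1.020852); Gamma_uuu = 0.000000, Gamma_uuv = 0.000000, Gamma_uvv = 1.039226, Gamma_vuu = 0.000000, Gamma_vuv = -0.192451, Gamma_vvv = 0.000000; k3 = (0.366505, -1.020852, -1.083019, -0.144010)
  k4: at (u, v) = (-0.686973, -0.401936), (du/dtau, dv/dtau) = (0.339438, -1.024450); Gamma_uuu = 0.000000, Gamma_uuv = 0.000000, Gamma_uvv = 1.037395, Gamma_vuu = 0.000000, Gamma_vuv = -0.192791, Gamma_vvv = 0.000000; k4 = (0.339438, -1.024450, -1.088743, -0.134081)
  Y <- Y + (h/6)(k1 + 2k2 + 2k3 + k4): u = -0.6870, v = -0.4019, du/dtau = 0.3394, dv/dtau = -1.0245


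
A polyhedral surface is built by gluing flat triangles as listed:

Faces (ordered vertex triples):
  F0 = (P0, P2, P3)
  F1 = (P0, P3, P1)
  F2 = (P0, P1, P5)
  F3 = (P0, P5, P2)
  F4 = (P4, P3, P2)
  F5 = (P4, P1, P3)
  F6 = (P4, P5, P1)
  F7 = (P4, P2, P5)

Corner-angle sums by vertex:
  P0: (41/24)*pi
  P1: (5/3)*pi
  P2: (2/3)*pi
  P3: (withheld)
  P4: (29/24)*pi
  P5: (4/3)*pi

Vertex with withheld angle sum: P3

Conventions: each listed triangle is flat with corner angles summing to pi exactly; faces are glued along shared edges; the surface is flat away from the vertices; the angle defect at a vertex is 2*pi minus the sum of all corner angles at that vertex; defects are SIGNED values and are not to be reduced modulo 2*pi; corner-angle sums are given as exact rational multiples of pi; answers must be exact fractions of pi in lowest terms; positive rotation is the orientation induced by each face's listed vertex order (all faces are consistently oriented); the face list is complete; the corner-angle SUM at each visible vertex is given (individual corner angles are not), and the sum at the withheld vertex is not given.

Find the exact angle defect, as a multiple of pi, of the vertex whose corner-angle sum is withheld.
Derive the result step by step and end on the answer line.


V = 6, E = 12, F = 8; chi = V - E + F = 2
Gauss-Bonnet: total defect = 2*pi*chi = 4*pi; visible defects sum to (41/12)*pi

Answer: defect(P3) = (7/12)*pi


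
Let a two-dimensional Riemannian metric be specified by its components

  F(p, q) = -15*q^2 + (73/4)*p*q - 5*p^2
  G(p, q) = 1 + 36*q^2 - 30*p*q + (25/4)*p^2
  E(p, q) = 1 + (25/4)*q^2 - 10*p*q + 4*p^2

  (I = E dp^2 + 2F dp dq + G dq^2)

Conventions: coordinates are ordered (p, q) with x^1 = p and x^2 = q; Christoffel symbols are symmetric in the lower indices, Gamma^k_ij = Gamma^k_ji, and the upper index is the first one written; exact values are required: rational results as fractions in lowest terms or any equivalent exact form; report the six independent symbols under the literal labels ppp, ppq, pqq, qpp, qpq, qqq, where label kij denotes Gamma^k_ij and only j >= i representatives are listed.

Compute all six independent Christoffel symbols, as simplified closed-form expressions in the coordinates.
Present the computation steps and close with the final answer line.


E = 1 + (25/4)*q^2 - 10*p*q + 4*p^2; F = -15*q^2 + (73/4)*p*q - 5*p^2; G = 1 + 36*q^2 - 30*p*q + (25/4)*p^2
Gamma^k_ij = (1/2) g^{kl} (d_i g_jl + d_j g_il - d_l g_ij), with g^inv = (1/(EG-F^2)) [[G, -F], [-F, E]]
first partials: E_p = -10*q + 8*p, E_q = (25/2)*q - 10*p, F_p = (73/4)*q - 10*p, F_q = -30*q + (73/4)*p, G_p = -30*q + (25/2)*p, G_q = 72*q - 30*p
D = EG - F^2 = 1 + (169/4)*q^2 - 40*p*q + (41/4)*p^2
expanded: Gamma^p_pp = (G E_p - 2F F_p + F E_q)/(2D), Gamma^p_pq = (G E_q - F G_p)/(2D), Gamma^p_qq = (2G F_q - G G_p - F G_q)/(2D), Gamma^q_pp = (2E F_p - E E_q - F E_p)/(2D), Gamma^q_pq = (E G_p - F E_q)/(2D), Gamma^q_qq = (E G_q - 2F F_q + F G_p)/(2D); substitute and cancel common factors

Answer: Gamma_ppp = (16*p - 20*q)/(41*p^2 - 160*p*q + 169*q^2 + 4), Gamma_ppq = (-20*p + 25*q)/(41*p^2 - 160*p*q + 169*q^2 + 4), Gamma_pqq = (48*p - 60*q)/(41*p^2 - 160*p*q + 169*q^2 + 4), Gamma_qpp = (-20*p + 48*q)/(41*p^2 - 160*p*q + 169*q^2 + 4), Gamma_qpq = (25*p - 60*q)/(41*p^2 - 160*p*q + 169*q^2 + 4), Gamma_qqq = (-60*p + 144*q)/(41*p^2 - 160*p*q + 169*q^2 + 4)


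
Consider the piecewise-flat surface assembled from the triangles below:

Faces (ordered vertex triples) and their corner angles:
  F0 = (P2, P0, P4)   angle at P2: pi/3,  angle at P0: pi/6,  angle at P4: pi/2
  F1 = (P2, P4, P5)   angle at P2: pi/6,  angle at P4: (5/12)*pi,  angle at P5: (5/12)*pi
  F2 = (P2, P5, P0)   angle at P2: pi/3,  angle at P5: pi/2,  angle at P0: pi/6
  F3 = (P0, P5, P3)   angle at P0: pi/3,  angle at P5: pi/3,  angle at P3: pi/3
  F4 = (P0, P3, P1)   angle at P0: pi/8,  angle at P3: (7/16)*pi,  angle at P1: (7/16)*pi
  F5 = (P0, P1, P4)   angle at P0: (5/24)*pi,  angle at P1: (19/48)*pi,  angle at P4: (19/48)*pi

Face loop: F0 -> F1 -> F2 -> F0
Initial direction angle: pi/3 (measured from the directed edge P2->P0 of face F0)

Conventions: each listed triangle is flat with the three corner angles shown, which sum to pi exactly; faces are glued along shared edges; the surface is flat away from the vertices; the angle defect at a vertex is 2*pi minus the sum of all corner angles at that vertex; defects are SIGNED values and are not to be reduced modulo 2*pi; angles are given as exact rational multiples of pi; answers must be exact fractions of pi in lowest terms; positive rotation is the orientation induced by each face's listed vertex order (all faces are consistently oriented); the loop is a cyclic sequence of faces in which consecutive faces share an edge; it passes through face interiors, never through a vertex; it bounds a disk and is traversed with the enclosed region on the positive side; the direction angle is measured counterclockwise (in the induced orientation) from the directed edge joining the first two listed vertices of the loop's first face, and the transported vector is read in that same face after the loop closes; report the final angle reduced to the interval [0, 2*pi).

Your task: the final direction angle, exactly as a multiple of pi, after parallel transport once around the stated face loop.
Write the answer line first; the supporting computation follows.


Answer: final direction angle = (3/2)*pi

enclosed vertex P2: corner angles sum to (5/6)*pi, defect = 2*pi - (5/6)*pi = (7/6)*pi
holonomy = initial angle + sum of enclosed defects (mod 2*pi), positive in the induced orientation
final angle = pi/3 + (7/6)*pi = (3/2)*pi (mod 2*pi)


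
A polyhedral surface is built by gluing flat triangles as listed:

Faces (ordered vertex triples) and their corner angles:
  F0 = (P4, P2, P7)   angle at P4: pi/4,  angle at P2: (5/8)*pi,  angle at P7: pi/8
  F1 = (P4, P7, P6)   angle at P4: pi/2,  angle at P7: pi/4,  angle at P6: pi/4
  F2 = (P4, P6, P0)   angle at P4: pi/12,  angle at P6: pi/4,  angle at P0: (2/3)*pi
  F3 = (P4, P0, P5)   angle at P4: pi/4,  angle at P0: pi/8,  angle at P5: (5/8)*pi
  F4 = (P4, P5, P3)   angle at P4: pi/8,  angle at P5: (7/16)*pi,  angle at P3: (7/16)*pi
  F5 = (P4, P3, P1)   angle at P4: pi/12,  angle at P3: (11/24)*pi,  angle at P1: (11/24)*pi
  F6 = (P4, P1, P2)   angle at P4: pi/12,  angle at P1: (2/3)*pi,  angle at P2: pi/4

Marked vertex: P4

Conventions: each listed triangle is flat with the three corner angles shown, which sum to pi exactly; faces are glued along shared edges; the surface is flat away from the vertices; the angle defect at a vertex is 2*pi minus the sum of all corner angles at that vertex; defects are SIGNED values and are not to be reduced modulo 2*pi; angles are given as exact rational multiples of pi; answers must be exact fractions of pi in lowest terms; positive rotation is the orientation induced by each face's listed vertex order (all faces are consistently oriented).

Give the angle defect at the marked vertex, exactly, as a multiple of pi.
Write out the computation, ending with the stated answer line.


Sum of corner angles at P4: (11/8)*pi
defect = 2*pi - (11/8)*pi

Answer: defect(P4) = (5/8)*pi


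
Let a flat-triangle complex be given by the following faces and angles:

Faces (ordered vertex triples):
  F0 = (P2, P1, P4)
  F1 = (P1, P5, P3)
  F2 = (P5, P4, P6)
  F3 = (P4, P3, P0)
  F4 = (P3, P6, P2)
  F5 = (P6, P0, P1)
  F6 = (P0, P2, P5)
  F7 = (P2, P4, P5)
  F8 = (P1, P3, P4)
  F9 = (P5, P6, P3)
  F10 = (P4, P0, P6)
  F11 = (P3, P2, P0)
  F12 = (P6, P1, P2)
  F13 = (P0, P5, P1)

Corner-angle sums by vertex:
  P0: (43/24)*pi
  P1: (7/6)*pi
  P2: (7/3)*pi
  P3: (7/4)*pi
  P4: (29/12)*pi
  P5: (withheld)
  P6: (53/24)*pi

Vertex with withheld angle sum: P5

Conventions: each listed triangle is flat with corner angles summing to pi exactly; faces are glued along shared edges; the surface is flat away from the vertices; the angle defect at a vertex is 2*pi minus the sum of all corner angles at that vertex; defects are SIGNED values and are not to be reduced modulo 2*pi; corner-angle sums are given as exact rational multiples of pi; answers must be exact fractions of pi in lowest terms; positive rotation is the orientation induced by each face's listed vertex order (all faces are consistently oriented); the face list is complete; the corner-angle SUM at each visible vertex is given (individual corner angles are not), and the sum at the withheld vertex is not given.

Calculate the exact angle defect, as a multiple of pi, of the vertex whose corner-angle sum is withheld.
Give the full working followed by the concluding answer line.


V = 7, E = 21, F = 14; chi = V - E + F = 0
Gauss-Bonnet: total defect = 2*pi*chi = 0; visible defects sum to pi/3

Answer: defect(P5) = -pi/3


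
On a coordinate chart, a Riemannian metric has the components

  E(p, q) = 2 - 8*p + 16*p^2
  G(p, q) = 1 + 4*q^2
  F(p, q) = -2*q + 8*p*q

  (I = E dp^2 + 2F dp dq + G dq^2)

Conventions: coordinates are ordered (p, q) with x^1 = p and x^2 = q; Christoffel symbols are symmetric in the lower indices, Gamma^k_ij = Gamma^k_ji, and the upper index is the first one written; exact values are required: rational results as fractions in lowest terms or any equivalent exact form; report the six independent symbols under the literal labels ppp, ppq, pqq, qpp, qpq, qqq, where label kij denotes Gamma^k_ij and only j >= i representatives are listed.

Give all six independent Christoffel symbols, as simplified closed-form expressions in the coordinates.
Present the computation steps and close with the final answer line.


E = 2 - 8*p + 16*p^2; F = -2*q + 8*p*q; G = 1 + 4*q^2
Gamma^k_ij = (1/2) g^{kl} (d_i g_jl + d_j g_il - d_l g_ij), with g^inv = (1/(EG-F^2)) [[G, -F], [-F, E]]
first partials: E_p = -8 + 32*p, E_q = 0, F_p = 8*q, F_q = -2 + 8*p, G_p = 0, G_q = 8*q
D = EG - F^2 = 2 - 8*p + 4*q^2 + 16*p^2
expanded: Gamma^p_pp = (G E_p - 2F F_p + F E_q)/(2D), Gamma^p_pq = (G E_q - F G_p)/(2D), Gamma^p_qq = (2G F_q - G G_p - F G_q)/(2D), Gamma^q_pp = (2E F_p - E E_q - F E_p)/(2D), Gamma^q_pq = (E G_p - F E_q)/(2D), Gamma^q_qq = (E G_q - 2F F_q + F G_p)/(2D); substitute and cancel common factors

Answer: Gamma_ppp = (8*p - 2)/(8*p^2 - 4*p + 2*q^2 + 1), Gamma_ppq = 0, Gamma_pqq = (4*p - 1)/(8*p^2 - 4*p + 2*q^2 + 1), Gamma_qpp = 4*q/(8*p^2 - 4*p + 2*q^2 + 1), Gamma_qpq = 0, Gamma_qqq = 2*q/(8*p^2 - 4*p + 2*q^2 + 1)


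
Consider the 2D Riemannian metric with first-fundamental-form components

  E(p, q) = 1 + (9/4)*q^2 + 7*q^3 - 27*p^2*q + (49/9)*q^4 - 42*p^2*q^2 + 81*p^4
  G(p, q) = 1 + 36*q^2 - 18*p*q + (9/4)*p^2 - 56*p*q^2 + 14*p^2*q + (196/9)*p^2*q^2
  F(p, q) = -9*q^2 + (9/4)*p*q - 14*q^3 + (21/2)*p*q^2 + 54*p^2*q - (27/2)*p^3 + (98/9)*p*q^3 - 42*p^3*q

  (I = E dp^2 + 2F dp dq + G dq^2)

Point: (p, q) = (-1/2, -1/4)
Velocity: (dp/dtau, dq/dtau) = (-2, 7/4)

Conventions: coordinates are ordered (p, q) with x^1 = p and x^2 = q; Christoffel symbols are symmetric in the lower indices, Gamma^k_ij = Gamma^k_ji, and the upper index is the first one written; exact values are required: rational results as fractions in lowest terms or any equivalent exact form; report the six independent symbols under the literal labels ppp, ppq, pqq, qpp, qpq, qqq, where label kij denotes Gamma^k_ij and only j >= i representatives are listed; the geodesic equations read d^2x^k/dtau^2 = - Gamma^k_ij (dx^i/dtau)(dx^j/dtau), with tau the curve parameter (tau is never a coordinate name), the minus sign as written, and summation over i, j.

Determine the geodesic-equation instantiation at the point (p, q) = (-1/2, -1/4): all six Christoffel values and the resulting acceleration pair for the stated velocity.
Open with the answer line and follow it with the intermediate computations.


Answer: Gamma_ppp = -51408/20561, Gamma_ppq = -1904/20561, Gamma_pqq = 47600/20561, Gamma_qpp = 27648/20561, Gamma_qpq = 1024/20561, Gamma_qqq = -25600/20561; accelerations (d^2p/dtau^2, d^2q/dtau^2) = (46529/20561, -25024/20561)

E = 16465/2304, F = -119/36, G = 25/9 at the point
E_p = -357/8, E_q = -119/72, F_p = 1609/144, F_q = 1013/48, G_p = 8/9, G_q = -200/9
EG - F^2 = 20561/2304;  g^inv = (2304/20561) * [[25/9, 119/36], [119/36, 16465/2304]]
first-kind symbols [ij,l] = (1/2)(d_i g_jl + d_j g_il - d_l g_ij): [pp,p] = E_p/2 = -357/16, [pp,q] = F_p - E_q/2 = 12, [pq,p] = E_q/2 = -119/144, [pq,q] = G_p/2 = 4/9, [qq,p] = F_q - G_p/2 = 2975/144, [qq,q] = G_q/2 = -100/9
Gamma^p_ij = (G*[ij,p] - F*[ij,q])/(EG - F^2), Gamma^q_ij = (E*[ij,q] - F*[ij,p])/(EG - F^2)
Gamma_ppp = -51408/20561, Gamma_ppq = -1904/20561, Gamma_pqq = 47600/20561, Gamma_qpp = 27648/20561, Gamma_qpq = 1024/20561, Gamma_qqq = -25600/20561
d^2p/dtau^2 = -(Gamma_ppp*(-2)^2 + 2*Gamma_ppq*(-2)*(7/4) + Gamma_pqq*(7/4)^2) = 46529/20561
d^2q/dtau^2 = -(Gamma_qpp*(-2)^2 + 2*Gamma_qpq*(-2)*(7/4) + Gamma_qqq*(7/4)^2) = -25024/20561


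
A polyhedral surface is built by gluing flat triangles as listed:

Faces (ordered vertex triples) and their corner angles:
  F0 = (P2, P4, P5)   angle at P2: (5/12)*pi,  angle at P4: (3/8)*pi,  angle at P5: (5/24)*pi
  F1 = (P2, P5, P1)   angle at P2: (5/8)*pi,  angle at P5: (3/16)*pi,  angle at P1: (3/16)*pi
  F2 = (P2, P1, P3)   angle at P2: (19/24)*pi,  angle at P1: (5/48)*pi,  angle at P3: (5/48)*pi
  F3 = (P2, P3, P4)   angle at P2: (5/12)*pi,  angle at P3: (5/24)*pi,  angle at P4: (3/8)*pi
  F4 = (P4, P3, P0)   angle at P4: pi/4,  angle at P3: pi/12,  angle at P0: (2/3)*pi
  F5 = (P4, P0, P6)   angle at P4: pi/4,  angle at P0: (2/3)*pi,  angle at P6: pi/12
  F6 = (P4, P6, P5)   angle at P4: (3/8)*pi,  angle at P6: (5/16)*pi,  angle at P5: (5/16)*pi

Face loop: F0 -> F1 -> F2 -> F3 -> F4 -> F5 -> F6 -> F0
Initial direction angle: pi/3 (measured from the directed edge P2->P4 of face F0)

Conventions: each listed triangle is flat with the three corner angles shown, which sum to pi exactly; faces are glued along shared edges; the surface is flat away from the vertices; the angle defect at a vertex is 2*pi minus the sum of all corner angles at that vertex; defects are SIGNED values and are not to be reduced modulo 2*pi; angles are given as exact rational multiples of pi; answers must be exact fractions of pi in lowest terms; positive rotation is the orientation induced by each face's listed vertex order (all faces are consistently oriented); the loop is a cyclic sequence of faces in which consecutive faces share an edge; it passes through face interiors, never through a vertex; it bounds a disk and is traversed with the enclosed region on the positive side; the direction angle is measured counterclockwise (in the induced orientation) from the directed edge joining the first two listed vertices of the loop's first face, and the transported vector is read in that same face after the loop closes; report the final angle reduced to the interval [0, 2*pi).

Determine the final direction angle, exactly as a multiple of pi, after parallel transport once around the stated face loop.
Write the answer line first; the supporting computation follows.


Answer: final direction angle = (11/24)*pi

enclosed vertex P2: corner angles sum to (9/4)*pi, defect = 2*pi - (9/4)*pi = -pi/4
enclosed vertex P4: corner angles sum to (13/8)*pi, defect = 2*pi - (13/8)*pi = (3/8)*pi
the final direction is the initial angle plus the enclosed defects, taken mod 2*pi in the induced orientation
final angle = pi/3 + pi/8 = (11/24)*pi (mod 2*pi)
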